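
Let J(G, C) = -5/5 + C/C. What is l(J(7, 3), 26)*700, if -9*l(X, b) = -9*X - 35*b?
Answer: 637000/9 ≈ 70778.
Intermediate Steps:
J(G, C) = 0 (J(G, C) = -5*1/5 + 1 = -1 + 1 = 0)
l(X, b) = X + 35*b/9 (l(X, b) = -(-9*X - 35*b)/9 = -(-35*b - 9*X)/9 = X + 35*b/9)
l(J(7, 3), 26)*700 = (0 + (35/9)*26)*700 = (0 + 910/9)*700 = (910/9)*700 = 637000/9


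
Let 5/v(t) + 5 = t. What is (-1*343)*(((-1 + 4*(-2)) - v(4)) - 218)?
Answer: 76146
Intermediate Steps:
v(t) = 5/(-5 + t)
(-1*343)*(((-1 + 4*(-2)) - v(4)) - 218) = (-1*343)*(((-1 + 4*(-2)) - 5/(-5 + 4)) - 218) = -343*(((-1 - 8) - 5/(-1)) - 218) = -343*((-9 - 5*(-1)) - 218) = -343*((-9 - 1*(-5)) - 218) = -343*((-9 + 5) - 218) = -343*(-4 - 218) = -343*(-222) = 76146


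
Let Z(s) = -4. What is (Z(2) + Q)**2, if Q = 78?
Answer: 5476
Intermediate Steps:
(Z(2) + Q)**2 = (-4 + 78)**2 = 74**2 = 5476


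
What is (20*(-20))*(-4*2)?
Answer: 3200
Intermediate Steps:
(20*(-20))*(-4*2) = -400*(-8) = 3200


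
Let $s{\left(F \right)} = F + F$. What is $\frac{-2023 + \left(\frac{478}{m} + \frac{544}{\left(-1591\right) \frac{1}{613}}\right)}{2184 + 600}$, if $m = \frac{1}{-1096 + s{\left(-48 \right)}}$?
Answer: $- \frac{303355227}{1476448} \approx -205.46$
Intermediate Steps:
$s{\left(F \right)} = 2 F$
$m = - \frac{1}{1192}$ ($m = \frac{1}{-1096 + 2 \left(-48\right)} = \frac{1}{-1096 - 96} = \frac{1}{-1192} = - \frac{1}{1192} \approx -0.00083893$)
$\frac{-2023 + \left(\frac{478}{m} + \frac{544}{\left(-1591\right) \frac{1}{613}}\right)}{2184 + 600} = \frac{-2023 + \left(\frac{478}{- \frac{1}{1192}} + \frac{544}{\left(-1591\right) \frac{1}{613}}\right)}{2184 + 600} = \frac{-2023 + \left(478 \left(-1192\right) + \frac{544}{\left(-1591\right) \frac{1}{613}}\right)}{2784} = \left(-2023 - \left(569776 - \frac{544}{- \frac{1591}{613}}\right)\right) \frac{1}{2784} = \left(-2023 + \left(-569776 + 544 \left(- \frac{613}{1591}\right)\right)\right) \frac{1}{2784} = \left(-2023 - \frac{906847088}{1591}\right) \frac{1}{2784} = \left(- \frac{910065681}{1591}\right) \frac{1}{2784} = - \frac{303355227}{1476448}$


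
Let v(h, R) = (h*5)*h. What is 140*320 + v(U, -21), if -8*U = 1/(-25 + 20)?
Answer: 14336001/320 ≈ 44800.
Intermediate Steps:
U = 1/40 (U = -1/(8*(-25 + 20)) = -⅛/(-5) = -⅛*(-⅕) = 1/40 ≈ 0.025000)
v(h, R) = 5*h² (v(h, R) = (5*h)*h = 5*h²)
140*320 + v(U, -21) = 140*320 + 5*(1/40)² = 44800 + 5*(1/1600) = 44800 + 1/320 = 14336001/320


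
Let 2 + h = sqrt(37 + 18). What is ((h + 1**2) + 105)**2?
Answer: (104 + sqrt(55))**2 ≈ 12414.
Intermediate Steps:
h = -2 + sqrt(55) (h = -2 + sqrt(37 + 18) = -2 + sqrt(55) ≈ 5.4162)
((h + 1**2) + 105)**2 = (((-2 + sqrt(55)) + 1**2) + 105)**2 = (((-2 + sqrt(55)) + 1) + 105)**2 = ((-1 + sqrt(55)) + 105)**2 = (104 + sqrt(55))**2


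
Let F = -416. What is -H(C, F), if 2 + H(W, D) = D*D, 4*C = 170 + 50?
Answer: -173054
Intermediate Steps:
C = 55 (C = (170 + 50)/4 = (1/4)*220 = 55)
H(W, D) = -2 + D**2 (H(W, D) = -2 + D*D = -2 + D**2)
-H(C, F) = -(-2 + (-416)**2) = -(-2 + 173056) = -1*173054 = -173054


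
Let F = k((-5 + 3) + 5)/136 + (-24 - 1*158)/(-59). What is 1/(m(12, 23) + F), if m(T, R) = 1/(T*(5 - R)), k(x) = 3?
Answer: 27081/84010 ≈ 0.32235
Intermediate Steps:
m(T, R) = 1/(T*(5 - R))
F = 24929/8024 (F = 3/136 + (-24 - 1*158)/(-59) = 3*(1/136) + (-24 - 158)*(-1/59) = 3/136 - 182*(-1/59) = 3/136 + 182/59 = 24929/8024 ≈ 3.1068)
1/(m(12, 23) + F) = 1/(-1/(12*(-5 + 23)) + 24929/8024) = 1/(-1*1/12/18 + 24929/8024) = 1/(-1*1/12*1/18 + 24929/8024) = 1/(-1/216 + 24929/8024) = 1/(84010/27081) = 27081/84010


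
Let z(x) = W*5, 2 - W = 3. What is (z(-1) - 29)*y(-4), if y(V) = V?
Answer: 136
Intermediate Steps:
W = -1 (W = 2 - 1*3 = 2 - 3 = -1)
z(x) = -5 (z(x) = -1*5 = -5)
(z(-1) - 29)*y(-4) = (-5 - 29)*(-4) = -34*(-4) = 136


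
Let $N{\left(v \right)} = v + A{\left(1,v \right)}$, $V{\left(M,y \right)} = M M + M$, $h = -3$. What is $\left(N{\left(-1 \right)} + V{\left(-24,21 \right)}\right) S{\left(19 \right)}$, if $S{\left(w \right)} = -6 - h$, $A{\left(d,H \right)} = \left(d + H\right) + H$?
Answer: $-1650$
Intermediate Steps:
$V{\left(M,y \right)} = M + M^{2}$ ($V{\left(M,y \right)} = M^{2} + M = M + M^{2}$)
$A{\left(d,H \right)} = d + 2 H$ ($A{\left(d,H \right)} = \left(H + d\right) + H = d + 2 H$)
$N{\left(v \right)} = 1 + 3 v$ ($N{\left(v \right)} = v + \left(1 + 2 v\right) = 1 + 3 v$)
$S{\left(w \right)} = -3$ ($S{\left(w \right)} = -6 - -3 = -6 + 3 = -3$)
$\left(N{\left(-1 \right)} + V{\left(-24,21 \right)}\right) S{\left(19 \right)} = \left(\left(1 + 3 \left(-1\right)\right) - 24 \left(1 - 24\right)\right) \left(-3\right) = \left(\left(1 - 3\right) - -552\right) \left(-3\right) = \left(-2 + 552\right) \left(-3\right) = 550 \left(-3\right) = -1650$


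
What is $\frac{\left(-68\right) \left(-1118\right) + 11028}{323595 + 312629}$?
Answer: $\frac{21763}{159056} \approx 0.13683$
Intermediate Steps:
$\frac{\left(-68\right) \left(-1118\right) + 11028}{323595 + 312629} = \frac{76024 + 11028}{636224} = 87052 \cdot \frac{1}{636224} = \frac{21763}{159056}$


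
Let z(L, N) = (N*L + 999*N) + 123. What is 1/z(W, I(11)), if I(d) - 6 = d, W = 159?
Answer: 1/19809 ≈ 5.0482e-5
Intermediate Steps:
I(d) = 6 + d
z(L, N) = 123 + 999*N + L*N (z(L, N) = (L*N + 999*N) + 123 = (999*N + L*N) + 123 = 123 + 999*N + L*N)
1/z(W, I(11)) = 1/(123 + 999*(6 + 11) + 159*(6 + 11)) = 1/(123 + 999*17 + 159*17) = 1/(123 + 16983 + 2703) = 1/19809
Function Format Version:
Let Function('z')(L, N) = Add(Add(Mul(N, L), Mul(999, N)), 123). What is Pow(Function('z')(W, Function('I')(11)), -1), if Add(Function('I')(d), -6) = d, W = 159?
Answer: Rational(1, 19809) ≈ 5.0482e-5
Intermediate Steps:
Function('I')(d) = Add(6, d)
Function('z')(L, N) = Add(123, Mul(999, N), Mul(L, N)) (Function('z')(L, N) = Add(Add(Mul(L, N), Mul(999, N)), 123) = Add(Add(Mul(999, N), Mul(L, N)), 123) = Add(123, Mul(999, N), Mul(L, N)))
Pow(Function('z')(W, Function('I')(11)), -1) = Pow(Add(123, Mul(999, Add(6, 11)), Mul(159, Add(6, 11))), -1) = Pow(Add(123, Mul(999, 17), Mul(159, 17)), -1) = Pow(Add(123, 16983, 2703), -1) = Pow(19809, -1) = Rational(1, 19809)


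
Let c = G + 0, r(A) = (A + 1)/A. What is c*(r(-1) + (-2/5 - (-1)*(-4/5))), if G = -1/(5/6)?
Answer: 36/25 ≈ 1.4400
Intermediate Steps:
r(A) = (1 + A)/A
G = -6/5 (G = -1/(5*(⅙)) = -1/⅚ = -1*6/5 = -6/5 ≈ -1.2000)
c = -6/5 (c = -6/5 + 0 = -6/5 ≈ -1.2000)
c*(r(-1) + (-2/5 - (-1)*(-4/5))) = -6*((1 - 1)/(-1) + (-2/5 - (-1)*(-4/5)))/5 = -6*(-1*0 + (-2*⅕ - (-1)*(-4*⅕)))/5 = -6*(0 + (-⅖ - (-1)*(-4)/5))/5 = -6*(0 + (-⅖ - 1*⅘))/5 = -6*(0 + (-⅖ - ⅘))/5 = -6*(0 - 6/5)/5 = -6/5*(-6/5) = 36/25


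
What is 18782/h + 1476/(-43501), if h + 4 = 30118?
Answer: 9421799/15975477 ≈ 0.58977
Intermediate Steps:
h = 30114 (h = -4 + 30118 = 30114)
18782/h + 1476/(-43501) = 18782/30114 + 1476/(-43501) = 18782*(1/30114) + 1476*(-1/43501) = 9391/15057 - 36/1061 = 9421799/15975477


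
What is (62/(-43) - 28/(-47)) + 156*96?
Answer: 30264786/2021 ≈ 14975.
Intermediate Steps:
(62/(-43) - 28/(-47)) + 156*96 = (62*(-1/43) - 28*(-1/47)) + 14976 = (-62/43 + 28/47) + 14976 = -1710/2021 + 14976 = 30264786/2021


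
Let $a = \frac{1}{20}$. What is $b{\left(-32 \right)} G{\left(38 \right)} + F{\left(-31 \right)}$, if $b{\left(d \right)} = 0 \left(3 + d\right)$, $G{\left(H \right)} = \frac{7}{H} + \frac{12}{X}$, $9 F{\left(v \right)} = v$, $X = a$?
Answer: $- \frac{31}{9} \approx -3.4444$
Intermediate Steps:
$a = \frac{1}{20} \approx 0.05$
$X = \frac{1}{20} \approx 0.05$
$F{\left(v \right)} = \frac{v}{9}$
$G{\left(H \right)} = 240 + \frac{7}{H}$ ($G{\left(H \right)} = \frac{7}{H} + 12 \frac{1}{\frac{1}{20}} = \frac{7}{H} + 12 \cdot 20 = \frac{7}{H} + 240 = 240 + \frac{7}{H}$)
$b{\left(d \right)} = 0$
$b{\left(-32 \right)} G{\left(38 \right)} + F{\left(-31 \right)} = 0 \left(240 + \frac{7}{38}\right) + \frac{1}{9} \left(-31\right) = 0 \left(240 + 7 \cdot \frac{1}{38}\right) - \frac{31}{9} = 0 \left(240 + \frac{7}{38}\right) - \frac{31}{9} = 0 \cdot \frac{9127}{38} - \frac{31}{9} = 0 - \frac{31}{9} = - \frac{31}{9}$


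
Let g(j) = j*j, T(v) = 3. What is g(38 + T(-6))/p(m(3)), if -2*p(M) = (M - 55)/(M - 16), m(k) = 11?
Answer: -8405/22 ≈ -382.05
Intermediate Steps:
p(M) = -(-55 + M)/(2*(-16 + M)) (p(M) = -(M - 55)/(2*(M - 16)) = -(-55 + M)/(2*(-16 + M)))
g(j) = j²
g(38 + T(-6))/p(m(3)) = (38 + 3)²/(((55 - 1*11)/(2*(-16 + 11)))) = 41²/(((½)*(55 - 11)/(-5))) = 1681/(((½)*(-⅕)*44)) = 1681/(-22/5) = 1681*(-5/22) = -8405/22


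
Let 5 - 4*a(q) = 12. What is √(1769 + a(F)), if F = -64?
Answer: √7069/2 ≈ 42.039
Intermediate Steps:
a(q) = -7/4 (a(q) = 5/4 - ¼*12 = 5/4 - 3 = -7/4)
√(1769 + a(F)) = √(1769 - 7/4) = √(7069/4) = √7069/2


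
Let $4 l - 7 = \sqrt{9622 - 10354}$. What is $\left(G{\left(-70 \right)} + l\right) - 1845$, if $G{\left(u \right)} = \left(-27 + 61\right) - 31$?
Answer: $- \frac{7361}{4} + \frac{i \sqrt{183}}{2} \approx -1840.3 + 6.7639 i$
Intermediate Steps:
$l = \frac{7}{4} + \frac{i \sqrt{183}}{2}$ ($l = \frac{7}{4} + \frac{\sqrt{9622 - 10354}}{4} = \frac{7}{4} + \frac{\sqrt{-732}}{4} = \frac{7}{4} + \frac{2 i \sqrt{183}}{4} = \frac{7}{4} + \frac{i \sqrt{183}}{2} \approx 1.75 + 6.7639 i$)
$G{\left(u \right)} = 3$ ($G{\left(u \right)} = 34 - 31 = 3$)
$\left(G{\left(-70 \right)} + l\right) - 1845 = \left(3 + \left(\frac{7}{4} + \frac{i \sqrt{183}}{2}\right)\right) - 1845 = \left(\frac{19}{4} + \frac{i \sqrt{183}}{2}\right) - 1845 = - \frac{7361}{4} + \frac{i \sqrt{183}}{2}$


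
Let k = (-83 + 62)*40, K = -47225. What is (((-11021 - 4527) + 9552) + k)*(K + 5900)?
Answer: 282497700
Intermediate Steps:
k = -840 (k = -21*40 = -840)
(((-11021 - 4527) + 9552) + k)*(K + 5900) = (((-11021 - 4527) + 9552) - 840)*(-47225 + 5900) = ((-15548 + 9552) - 840)*(-41325) = (-5996 - 840)*(-41325) = -6836*(-41325) = 282497700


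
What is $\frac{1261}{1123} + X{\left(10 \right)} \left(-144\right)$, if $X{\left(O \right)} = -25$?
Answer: $\frac{4044061}{1123} \approx 3601.1$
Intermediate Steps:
$\frac{1261}{1123} + X{\left(10 \right)} \left(-144\right) = \frac{1261}{1123} - -3600 = 1261 \cdot \frac{1}{1123} + 3600 = \frac{1261}{1123} + 3600 = \frac{4044061}{1123}$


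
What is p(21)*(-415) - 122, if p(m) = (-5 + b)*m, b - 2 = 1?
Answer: 17308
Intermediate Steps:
b = 3 (b = 2 + 1 = 3)
p(m) = -2*m (p(m) = (-5 + 3)*m = -2*m)
p(21)*(-415) - 122 = -2*21*(-415) - 122 = -42*(-415) - 122 = 17430 - 122 = 17308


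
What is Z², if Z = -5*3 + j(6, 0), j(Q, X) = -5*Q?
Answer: 2025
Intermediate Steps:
Z = -45 (Z = -5*3 - 5*6 = -15 - 30 = -45)
Z² = (-45)² = 2025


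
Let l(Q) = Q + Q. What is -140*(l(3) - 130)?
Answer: 17360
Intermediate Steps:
l(Q) = 2*Q
-140*(l(3) - 130) = -140*(2*3 - 130) = -140*(6 - 130) = -140*(-124) = 17360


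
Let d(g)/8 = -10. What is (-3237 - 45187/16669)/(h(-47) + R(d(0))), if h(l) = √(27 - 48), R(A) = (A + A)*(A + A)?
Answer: -1382470144000/10924196190049 + 54002740*I*√21/10924196190049 ≈ -0.12655 + 2.2654e-5*I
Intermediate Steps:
d(g) = -80 (d(g) = 8*(-10) = -80)
R(A) = 4*A² (R(A) = (2*A)*(2*A) = 4*A²)
h(l) = I*√21 (h(l) = √(-21) = I*√21)
(-3237 - 45187/16669)/(h(-47) + R(d(0))) = (-3237 - 45187/16669)/(I*√21 + 4*(-80)²) = (-3237 - 45187*1/16669)/(I*√21 + 4*6400) = (-3237 - 45187/16669)/(I*√21 + 25600) = -54002740/(16669*(25600 + I*√21))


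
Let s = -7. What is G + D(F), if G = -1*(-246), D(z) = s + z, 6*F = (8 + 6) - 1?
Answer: 1447/6 ≈ 241.17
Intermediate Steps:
F = 13/6 (F = ((8 + 6) - 1)/6 = (14 - 1)/6 = (⅙)*13 = 13/6 ≈ 2.1667)
D(z) = -7 + z
G = 246
G + D(F) = 246 + (-7 + 13/6) = 246 - 29/6 = 1447/6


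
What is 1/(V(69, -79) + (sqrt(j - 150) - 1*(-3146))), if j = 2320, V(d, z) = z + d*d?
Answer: 3914/30637707 - sqrt(2170)/61275414 ≈ 0.00012699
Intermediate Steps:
V(d, z) = z + d**2
1/(V(69, -79) + (sqrt(j - 150) - 1*(-3146))) = 1/((-79 + 69**2) + (sqrt(2320 - 150) - 1*(-3146))) = 1/((-79 + 4761) + (sqrt(2170) + 3146)) = 1/(4682 + (3146 + sqrt(2170))) = 1/(7828 + sqrt(2170))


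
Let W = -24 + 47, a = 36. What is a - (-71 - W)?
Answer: 130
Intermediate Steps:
W = 23
a - (-71 - W) = 36 - (-71 - 1*23) = 36 - (-71 - 23) = 36 - 1*(-94) = 36 + 94 = 130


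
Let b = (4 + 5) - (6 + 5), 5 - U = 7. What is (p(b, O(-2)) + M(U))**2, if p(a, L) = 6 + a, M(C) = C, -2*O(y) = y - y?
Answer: 4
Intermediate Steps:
U = -2 (U = 5 - 1*7 = 5 - 7 = -2)
O(y) = 0 (O(y) = -(y - y)/2 = -1/2*0 = 0)
b = -2 (b = 9 - 1*11 = 9 - 11 = -2)
(p(b, O(-2)) + M(U))**2 = ((6 - 2) - 2)**2 = (4 - 2)**2 = 2**2 = 4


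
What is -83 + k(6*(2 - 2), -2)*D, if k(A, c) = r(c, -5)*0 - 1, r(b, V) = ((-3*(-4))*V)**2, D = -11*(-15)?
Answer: -248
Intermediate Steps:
D = 165
r(b, V) = 144*V**2 (r(b, V) = (12*V)**2 = 144*V**2)
k(A, c) = -1 (k(A, c) = (144*(-5)**2)*0 - 1 = (144*25)*0 - 1 = 3600*0 - 1 = 0 - 1 = -1)
-83 + k(6*(2 - 2), -2)*D = -83 - 1*165 = -83 - 165 = -248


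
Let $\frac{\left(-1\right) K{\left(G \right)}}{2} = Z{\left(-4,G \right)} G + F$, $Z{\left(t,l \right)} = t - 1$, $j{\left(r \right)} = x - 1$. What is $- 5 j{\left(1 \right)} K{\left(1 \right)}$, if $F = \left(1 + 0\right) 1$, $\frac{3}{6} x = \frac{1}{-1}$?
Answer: $120$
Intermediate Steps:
$x = -2$ ($x = \frac{2}{-1} = 2 \left(-1\right) = -2$)
$j{\left(r \right)} = -3$ ($j{\left(r \right)} = -2 - 1 = -3$)
$Z{\left(t,l \right)} = -1 + t$
$F = 1$ ($F = 1 \cdot 1 = 1$)
$K{\left(G \right)} = -2 + 10 G$ ($K{\left(G \right)} = - 2 \left(\left(-1 - 4\right) G + 1\right) = - 2 \left(- 5 G + 1\right) = - 2 \left(1 - 5 G\right) = -2 + 10 G$)
$- 5 j{\left(1 \right)} K{\left(1 \right)} = \left(-5\right) \left(-3\right) \left(-2 + 10 \cdot 1\right) = 15 \left(-2 + 10\right) = 15 \cdot 8 = 120$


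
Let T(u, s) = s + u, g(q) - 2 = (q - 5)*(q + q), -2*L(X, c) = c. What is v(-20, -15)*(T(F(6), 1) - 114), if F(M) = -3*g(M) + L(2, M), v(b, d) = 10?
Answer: -1580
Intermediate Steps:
L(X, c) = -c/2
g(q) = 2 + 2*q*(-5 + q) (g(q) = 2 + (q - 5)*(q + q) = 2 + (-5 + q)*(2*q) = 2 + 2*q*(-5 + q))
F(M) = -6 - 6*M² + 59*M/2 (F(M) = -3*(2 - 10*M + 2*M²) - M/2 = (-6 - 6*M² + 30*M) - M/2 = -6 - 6*M² + 59*M/2)
v(-20, -15)*(T(F(6), 1) - 114) = 10*((1 + (-6 - 6*6² + (59/2)*6)) - 114) = 10*((1 + (-6 - 6*36 + 177)) - 114) = 10*((1 + (-6 - 216 + 177)) - 114) = 10*((1 - 45) - 114) = 10*(-44 - 114) = 10*(-158) = -1580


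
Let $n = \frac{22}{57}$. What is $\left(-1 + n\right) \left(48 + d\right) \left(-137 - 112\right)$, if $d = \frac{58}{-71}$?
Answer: $\frac{9731750}{1349} \approx 7214.0$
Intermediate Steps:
$d = - \frac{58}{71}$ ($d = 58 \left(- \frac{1}{71}\right) = - \frac{58}{71} \approx -0.8169$)
$n = \frac{22}{57}$ ($n = 22 \cdot \frac{1}{57} = \frac{22}{57} \approx 0.38596$)
$\left(-1 + n\right) \left(48 + d\right) \left(-137 - 112\right) = \left(-1 + \frac{22}{57}\right) \left(48 - \frac{58}{71}\right) \left(-137 - 112\right) = \left(- \frac{35}{57}\right) \frac{3350}{71} \left(-249\right) = \left(- \frac{117250}{4047}\right) \left(-249\right) = \frac{9731750}{1349}$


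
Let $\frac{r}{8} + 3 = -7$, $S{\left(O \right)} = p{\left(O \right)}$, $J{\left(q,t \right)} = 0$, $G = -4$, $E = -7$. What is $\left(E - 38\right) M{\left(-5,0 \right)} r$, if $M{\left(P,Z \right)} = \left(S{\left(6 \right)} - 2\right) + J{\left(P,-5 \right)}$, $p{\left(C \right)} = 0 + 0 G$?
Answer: $-7200$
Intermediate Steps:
$p{\left(C \right)} = 0$ ($p{\left(C \right)} = 0 + 0 \left(-4\right) = 0 + 0 = 0$)
$S{\left(O \right)} = 0$
$r = -80$ ($r = -24 + 8 \left(-7\right) = -24 - 56 = -80$)
$M{\left(P,Z \right)} = -2$ ($M{\left(P,Z \right)} = \left(0 - 2\right) + 0 = -2 + 0 = -2$)
$\left(E - 38\right) M{\left(-5,0 \right)} r = \left(-7 - 38\right) \left(-2\right) \left(-80\right) = \left(-45\right) \left(-2\right) \left(-80\right) = 90 \left(-80\right) = -7200$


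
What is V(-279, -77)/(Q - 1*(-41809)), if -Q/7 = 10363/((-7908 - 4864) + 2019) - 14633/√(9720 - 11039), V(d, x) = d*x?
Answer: 1383896692271585842/2705950328270042495 + 2570102464476743*I*√1319/2705950328270042495 ≈ 0.51143 + 0.034495*I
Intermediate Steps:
Q = 72541/10753 - 102431*I*√1319/1319 (Q = -7*(10363/((-7908 - 4864) + 2019) - 14633/√(9720 - 11039)) = -7*(10363/(-12772 + 2019) - 14633*(-I*√1319/1319)) = -7*(10363/(-10753) - 14633*(-I*√1319/1319)) = -7*(10363*(-1/10753) - (-14633)*I*√1319/1319) = -7*(-10363/10753 + 14633*I*√1319/1319) = 72541/10753 - 102431*I*√1319/1319 ≈ 6.7461 - 2820.4*I)
V(-279, -77)/(Q - 1*(-41809)) = (-279*(-77))/((72541/10753 - 102431*I*√1319/1319) - 1*(-41809)) = 21483/((72541/10753 - 102431*I*√1319/1319) + 41809) = 21483/(449644718/10753 - 102431*I*√1319/1319)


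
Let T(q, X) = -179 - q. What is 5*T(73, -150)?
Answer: -1260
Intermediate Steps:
5*T(73, -150) = 5*(-179 - 1*73) = 5*(-179 - 73) = 5*(-252) = -1260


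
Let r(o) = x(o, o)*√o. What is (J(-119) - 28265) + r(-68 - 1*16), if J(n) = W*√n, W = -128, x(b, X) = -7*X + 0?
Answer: -28265 - 128*I*√119 + 1176*I*√21 ≈ -28265.0 + 3992.8*I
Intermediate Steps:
x(b, X) = -7*X
r(o) = -7*o^(3/2) (r(o) = (-7*o)*√o = -7*o^(3/2))
J(n) = -128*√n
(J(-119) - 28265) + r(-68 - 1*16) = (-128*I*√119 - 28265) - 7*(-68 - 1*16)^(3/2) = (-128*I*√119 - 28265) - 7*(-68 - 16)^(3/2) = (-128*I*√119 - 28265) - (-1176)*I*√21 = (-28265 - 128*I*√119) - (-1176)*I*√21 = (-28265 - 128*I*√119) + 1176*I*√21 = -28265 - 128*I*√119 + 1176*I*√21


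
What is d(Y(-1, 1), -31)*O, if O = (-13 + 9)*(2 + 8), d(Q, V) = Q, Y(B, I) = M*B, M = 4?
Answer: 160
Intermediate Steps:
Y(B, I) = 4*B
O = -40 (O = -4*10 = -40)
d(Y(-1, 1), -31)*O = (4*(-1))*(-40) = -4*(-40) = 160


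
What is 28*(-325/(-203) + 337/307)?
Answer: 672744/8903 ≈ 75.564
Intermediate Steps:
28*(-325/(-203) + 337/307) = 28*(-325*(-1/203) + 337*(1/307)) = 28*(325/203 + 337/307) = 28*(168186/62321) = 672744/8903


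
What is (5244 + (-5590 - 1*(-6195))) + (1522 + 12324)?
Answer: 19695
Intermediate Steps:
(5244 + (-5590 - 1*(-6195))) + (1522 + 12324) = (5244 + (-5590 + 6195)) + 13846 = (5244 + 605) + 13846 = 5849 + 13846 = 19695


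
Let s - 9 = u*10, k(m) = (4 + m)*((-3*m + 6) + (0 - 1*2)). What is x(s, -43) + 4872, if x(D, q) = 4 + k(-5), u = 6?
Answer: 4857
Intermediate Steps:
k(m) = (4 + m)*(4 - 3*m) (k(m) = (4 + m)*((6 - 3*m) + (0 - 2)) = (4 + m)*((6 - 3*m) - 2) = (4 + m)*(4 - 3*m))
s = 69 (s = 9 + 6*10 = 9 + 60 = 69)
x(D, q) = -15 (x(D, q) = 4 + (16 - 8*(-5) - 3*(-5)²) = 4 + (16 + 40 - 3*25) = 4 + (16 + 40 - 75) = 4 - 19 = -15)
x(s, -43) + 4872 = -15 + 4872 = 4857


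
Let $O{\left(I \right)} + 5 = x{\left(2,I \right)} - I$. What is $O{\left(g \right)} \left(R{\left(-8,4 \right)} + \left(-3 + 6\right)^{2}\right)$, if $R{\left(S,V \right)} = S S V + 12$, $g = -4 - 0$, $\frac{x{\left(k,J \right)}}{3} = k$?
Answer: $1385$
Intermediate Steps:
$x{\left(k,J \right)} = 3 k$
$g = -4$ ($g = -4 + 0 = -4$)
$R{\left(S,V \right)} = 12 + V S^{2}$ ($R{\left(S,V \right)} = S^{2} V + 12 = V S^{2} + 12 = 12 + V S^{2}$)
$O{\left(I \right)} = 1 - I$ ($O{\left(I \right)} = -5 - \left(-6 + I\right) = 1 - I$)
$O{\left(g \right)} \left(R{\left(-8,4 \right)} + \left(-3 + 6\right)^{2}\right) = \left(1 - -4\right) \left(\left(12 + 4 \left(-8\right)^{2}\right) + \left(-3 + 6\right)^{2}\right) = \left(1 + 4\right) \left(\left(12 + 4 \cdot 64\right) + 3^{2}\right) = 5 \left(\left(12 + 256\right) + 9\right) = 5 \left(268 + 9\right) = 5 \cdot 277 = 1385$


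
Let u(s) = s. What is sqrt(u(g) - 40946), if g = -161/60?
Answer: I*sqrt(36853815)/30 ≈ 202.36*I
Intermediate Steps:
g = -161/60 (g = -161*1/60 = -161/60 ≈ -2.6833)
sqrt(u(g) - 40946) = sqrt(-161/60 - 40946) = sqrt(-2456921/60) = I*sqrt(36853815)/30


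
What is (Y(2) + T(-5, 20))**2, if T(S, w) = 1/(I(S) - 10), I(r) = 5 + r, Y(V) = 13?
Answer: 16641/100 ≈ 166.41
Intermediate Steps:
T(S, w) = 1/(-5 + S) (T(S, w) = 1/((5 + S) - 10) = 1/(-5 + S))
(Y(2) + T(-5, 20))**2 = (13 + 1/(-5 - 5))**2 = (13 + 1/(-10))**2 = (13 - 1/10)**2 = (129/10)**2 = 16641/100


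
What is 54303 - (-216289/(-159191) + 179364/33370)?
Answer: 144216412596778/2656101835 ≈ 54296.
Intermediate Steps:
54303 - (-216289/(-159191) + 179364/33370) = 54303 - (-216289*(-1/159191) + 179364*(1/33370)) = 54303 - (216289/159191 + 89682/16685) = 54303 - 1*17885349227/2656101835 = 54303 - 17885349227/2656101835 = 144216412596778/2656101835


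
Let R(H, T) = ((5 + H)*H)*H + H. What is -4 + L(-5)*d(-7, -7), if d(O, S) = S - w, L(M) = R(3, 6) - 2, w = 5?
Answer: -880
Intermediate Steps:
R(H, T) = H + H**2*(5 + H) (R(H, T) = (H*(5 + H))*H + H = H**2*(5 + H) + H = H + H**2*(5 + H))
L(M) = 73 (L(M) = 3*(1 + 3**2 + 5*3) - 2 = 3*(1 + 9 + 15) - 2 = 3*25 - 2 = 75 - 2 = 73)
d(O, S) = -5 + S (d(O, S) = S - 1*5 = S - 5 = -5 + S)
-4 + L(-5)*d(-7, -7) = -4 + 73*(-5 - 7) = -4 + 73*(-12) = -4 - 876 = -880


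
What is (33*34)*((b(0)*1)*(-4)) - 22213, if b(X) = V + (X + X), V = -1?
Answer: -17725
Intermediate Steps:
b(X) = -1 + 2*X (b(X) = -1 + (X + X) = -1 + 2*X)
(33*34)*((b(0)*1)*(-4)) - 22213 = (33*34)*(((-1 + 2*0)*1)*(-4)) - 22213 = 1122*(((-1 + 0)*1)*(-4)) - 22213 = 1122*(-1*1*(-4)) - 22213 = 1122*(-1*(-4)) - 22213 = 1122*4 - 22213 = 4488 - 22213 = -17725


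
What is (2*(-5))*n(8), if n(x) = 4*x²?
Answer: -2560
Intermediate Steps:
(2*(-5))*n(8) = (2*(-5))*(4*8²) = -40*64 = -10*256 = -2560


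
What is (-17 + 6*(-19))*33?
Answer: -4323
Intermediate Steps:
(-17 + 6*(-19))*33 = (-17 - 114)*33 = -131*33 = -4323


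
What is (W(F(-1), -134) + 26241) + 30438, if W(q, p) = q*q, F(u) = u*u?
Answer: 56680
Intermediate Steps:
F(u) = u**2
W(q, p) = q**2
(W(F(-1), -134) + 26241) + 30438 = (((-1)**2)**2 + 26241) + 30438 = (1**2 + 26241) + 30438 = (1 + 26241) + 30438 = 26242 + 30438 = 56680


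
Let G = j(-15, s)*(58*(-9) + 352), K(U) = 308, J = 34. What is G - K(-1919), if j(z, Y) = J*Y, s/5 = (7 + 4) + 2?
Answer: -376008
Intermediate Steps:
s = 65 (s = 5*((7 + 4) + 2) = 5*(11 + 2) = 5*13 = 65)
j(z, Y) = 34*Y
G = -375700 (G = (34*65)*(58*(-9) + 352) = 2210*(-522 + 352) = 2210*(-170) = -375700)
G - K(-1919) = -375700 - 1*308 = -375700 - 308 = -376008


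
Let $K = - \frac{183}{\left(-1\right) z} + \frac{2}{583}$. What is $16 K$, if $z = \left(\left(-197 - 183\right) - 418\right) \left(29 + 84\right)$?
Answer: $\frac{196424}{8761907} \approx 0.022418$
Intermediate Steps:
$z = -90174$ ($z = \left(-380 - 418\right) 113 = \left(-798\right) 113 = -90174$)
$K = \frac{24553}{17523814}$ ($K = - \frac{183}{\left(-1\right) \left(-90174\right)} + \frac{2}{583} = - \frac{183}{90174} + 2 \cdot \frac{1}{583} = \left(-183\right) \frac{1}{90174} + \frac{2}{583} = - \frac{61}{30058} + \frac{2}{583} = \frac{24553}{17523814} \approx 0.0014011$)
$16 K = 16 \cdot \frac{24553}{17523814} = \frac{196424}{8761907}$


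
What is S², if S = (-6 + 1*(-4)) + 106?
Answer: 9216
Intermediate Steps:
S = 96 (S = (-6 - 4) + 106 = -10 + 106 = 96)
S² = 96² = 9216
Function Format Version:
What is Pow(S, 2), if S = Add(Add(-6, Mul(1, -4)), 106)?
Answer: 9216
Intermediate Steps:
S = 96 (S = Add(Add(-6, -4), 106) = Add(-10, 106) = 96)
Pow(S, 2) = Pow(96, 2) = 9216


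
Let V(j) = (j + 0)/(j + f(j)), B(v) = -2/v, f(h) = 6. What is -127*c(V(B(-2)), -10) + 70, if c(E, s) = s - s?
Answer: 70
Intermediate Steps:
V(j) = j/(6 + j) (V(j) = (j + 0)/(j + 6) = j/(6 + j))
c(E, s) = 0
-127*c(V(B(-2)), -10) + 70 = -127*0 + 70 = 0 + 70 = 70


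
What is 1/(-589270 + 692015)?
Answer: 1/102745 ≈ 9.7328e-6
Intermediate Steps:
1/(-589270 + 692015) = 1/102745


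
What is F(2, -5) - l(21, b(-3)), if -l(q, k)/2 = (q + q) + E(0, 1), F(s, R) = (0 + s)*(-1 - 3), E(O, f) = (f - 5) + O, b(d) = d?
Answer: 68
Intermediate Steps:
E(O, f) = -5 + O + f (E(O, f) = (-5 + f) + O = -5 + O + f)
F(s, R) = -4*s (F(s, R) = s*(-4) = -4*s)
l(q, k) = 8 - 4*q (l(q, k) = -2*((q + q) + (-5 + 0 + 1)) = -2*(2*q - 4) = -2*(-4 + 2*q) = 8 - 4*q)
F(2, -5) - l(21, b(-3)) = -4*2 - (8 - 4*21) = -8 - (8 - 84) = -8 - 1*(-76) = -8 + 76 = 68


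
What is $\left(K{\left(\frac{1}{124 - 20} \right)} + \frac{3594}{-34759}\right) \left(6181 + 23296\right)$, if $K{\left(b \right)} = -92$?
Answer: $- \frac{94368316294}{34759} \approx -2.7149 \cdot 10^{6}$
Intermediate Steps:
$\left(K{\left(\frac{1}{124 - 20} \right)} + \frac{3594}{-34759}\right) \left(6181 + 23296\right) = \left(-92 + \frac{3594}{-34759}\right) \left(6181 + 23296\right) = \left(-92 + 3594 \left(- \frac{1}{34759}\right)\right) 29477 = \left(-92 - \frac{3594}{34759}\right) 29477 = \left(- \frac{3201422}{34759}\right) 29477 = - \frac{94368316294}{34759}$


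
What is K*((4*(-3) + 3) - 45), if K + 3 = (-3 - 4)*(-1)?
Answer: -216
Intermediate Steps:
K = 4 (K = -3 + (-3 - 4)*(-1) = -3 - 7*(-1) = -3 + 7 = 4)
K*((4*(-3) + 3) - 45) = 4*((4*(-3) + 3) - 45) = 4*((-12 + 3) - 45) = 4*(-9 - 45) = 4*(-54) = -216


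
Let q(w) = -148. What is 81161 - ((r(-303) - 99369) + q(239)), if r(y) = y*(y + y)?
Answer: -2940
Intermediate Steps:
r(y) = 2*y**2 (r(y) = y*(2*y) = 2*y**2)
81161 - ((r(-303) - 99369) + q(239)) = 81161 - ((2*(-303)**2 - 99369) - 148) = 81161 - ((2*91809 - 99369) - 148) = 81161 - ((183618 - 99369) - 148) = 81161 - (84249 - 148) = 81161 - 1*84101 = 81161 - 84101 = -2940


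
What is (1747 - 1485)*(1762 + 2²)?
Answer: 462692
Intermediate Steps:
(1747 - 1485)*(1762 + 2²) = 262*(1762 + 4) = 262*1766 = 462692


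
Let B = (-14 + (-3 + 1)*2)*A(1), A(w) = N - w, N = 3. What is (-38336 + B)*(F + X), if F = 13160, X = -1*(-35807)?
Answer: -1878961724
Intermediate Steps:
X = 35807
A(w) = 3 - w
B = -36 (B = (-14 + (-3 + 1)*2)*(3 - 1*1) = (-14 - 2*2)*(3 - 1) = (-14 - 4)*2 = -18*2 = -36)
(-38336 + B)*(F + X) = (-38336 - 36)*(13160 + 35807) = -38372*48967 = -1878961724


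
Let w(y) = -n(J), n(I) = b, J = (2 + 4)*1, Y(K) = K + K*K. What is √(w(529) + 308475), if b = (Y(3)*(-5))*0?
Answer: 15*√1371 ≈ 555.41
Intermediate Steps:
Y(K) = K + K²
J = 6 (J = 6*1 = 6)
b = 0 (b = ((3*(1 + 3))*(-5))*0 = ((3*4)*(-5))*0 = (12*(-5))*0 = -60*0 = 0)
n(I) = 0
w(y) = 0 (w(y) = -1*0 = 0)
√(w(529) + 308475) = √(0 + 308475) = √308475 = 15*√1371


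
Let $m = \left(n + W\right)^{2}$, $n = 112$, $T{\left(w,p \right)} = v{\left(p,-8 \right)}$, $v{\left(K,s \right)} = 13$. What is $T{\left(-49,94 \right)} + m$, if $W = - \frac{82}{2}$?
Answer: $5054$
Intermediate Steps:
$W = -41$ ($W = \left(-82\right) \frac{1}{2} = -41$)
$T{\left(w,p \right)} = 13$
$m = 5041$ ($m = \left(112 - 41\right)^{2} = 71^{2} = 5041$)
$T{\left(-49,94 \right)} + m = 13 + 5041 = 5054$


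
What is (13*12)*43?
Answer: 6708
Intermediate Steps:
(13*12)*43 = 156*43 = 6708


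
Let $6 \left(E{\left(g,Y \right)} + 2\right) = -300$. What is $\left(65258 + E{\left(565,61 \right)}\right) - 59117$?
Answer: $6089$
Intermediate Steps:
$E{\left(g,Y \right)} = -52$ ($E{\left(g,Y \right)} = -2 + \frac{1}{6} \left(-300\right) = -2 - 50 = -52$)
$\left(65258 + E{\left(565,61 \right)}\right) - 59117 = \left(65258 - 52\right) - 59117 = 65206 + \left(-113412 + 54295\right) = 65206 - 59117 = 6089$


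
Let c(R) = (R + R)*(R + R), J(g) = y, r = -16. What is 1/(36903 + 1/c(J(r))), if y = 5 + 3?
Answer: 256/9447169 ≈ 2.7098e-5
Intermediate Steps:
y = 8
J(g) = 8
c(R) = 4*R² (c(R) = (2*R)*(2*R) = 4*R²)
1/(36903 + 1/c(J(r))) = 1/(36903 + 1/(4*8²)) = 1/(36903 + 1/(4*64)) = 1/(36903 + 1/256) = 1/(9447169/256) = 256/9447169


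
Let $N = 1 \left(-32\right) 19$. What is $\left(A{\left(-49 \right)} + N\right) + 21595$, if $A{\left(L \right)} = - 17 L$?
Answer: $21820$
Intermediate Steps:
$N = -608$ ($N = \left(-32\right) 19 = -608$)
$\left(A{\left(-49 \right)} + N\right) + 21595 = \left(\left(-17\right) \left(-49\right) - 608\right) + 21595 = \left(833 - 608\right) + 21595 = 225 + 21595 = 21820$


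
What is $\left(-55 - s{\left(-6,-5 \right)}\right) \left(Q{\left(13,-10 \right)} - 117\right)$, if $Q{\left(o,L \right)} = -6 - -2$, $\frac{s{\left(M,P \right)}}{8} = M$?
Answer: $847$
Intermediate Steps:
$s{\left(M,P \right)} = 8 M$
$Q{\left(o,L \right)} = -4$ ($Q{\left(o,L \right)} = -6 + 2 = -4$)
$\left(-55 - s{\left(-6,-5 \right)}\right) \left(Q{\left(13,-10 \right)} - 117\right) = \left(-55 - 8 \left(-6\right)\right) \left(-4 - 117\right) = \left(-55 - -48\right) \left(-121\right) = \left(-55 + 48\right) \left(-121\right) = \left(-7\right) \left(-121\right) = 847$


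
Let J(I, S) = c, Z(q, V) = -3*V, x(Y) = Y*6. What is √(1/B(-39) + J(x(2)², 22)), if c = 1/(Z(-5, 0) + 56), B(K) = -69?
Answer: √12558/1932 ≈ 0.058003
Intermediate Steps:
x(Y) = 6*Y
c = 1/56 (c = 1/(-3*0 + 56) = 1/(0 + 56) = 1/56 ≈ 0.017857)
J(I, S) = 1/56
√(1/B(-39) + J(x(2)², 22)) = √(1/(-69) + 1/56) = √(-1/69 + 1/56) = √(13/3864) = √12558/1932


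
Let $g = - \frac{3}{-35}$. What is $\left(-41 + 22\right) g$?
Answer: $- \frac{57}{35} \approx -1.6286$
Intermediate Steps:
$g = \frac{3}{35}$ ($g = \left(-3\right) \left(- \frac{1}{35}\right) = \frac{3}{35} \approx 0.085714$)
$\left(-41 + 22\right) g = \left(-41 + 22\right) \frac{3}{35} = \left(-19\right) \frac{3}{35} = - \frac{57}{35}$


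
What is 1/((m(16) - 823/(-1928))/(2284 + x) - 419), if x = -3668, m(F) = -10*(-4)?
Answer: -2668352/1118117431 ≈ -0.0023865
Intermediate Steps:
m(F) = 40
1/((m(16) - 823/(-1928))/(2284 + x) - 419) = 1/((40 - 823/(-1928))/(2284 - 3668) - 419) = 1/((40 - 823*(-1/1928))/(-1384) - 419) = 1/((40 + 823/1928)*(-1/1384) - 419) = 1/((77943/1928)*(-1/1384) - 419) = 1/(-77943/2668352 - 419) = 1/(-1118117431/2668352) = -2668352/1118117431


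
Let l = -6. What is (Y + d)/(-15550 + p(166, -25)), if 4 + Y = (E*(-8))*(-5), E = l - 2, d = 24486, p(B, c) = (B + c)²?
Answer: 24162/4331 ≈ 5.5788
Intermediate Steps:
E = -8 (E = -6 - 2 = -8)
Y = -324 (Y = -4 - 8*(-8)*(-5) = -4 + 64*(-5) = -4 - 320 = -324)
(Y + d)/(-15550 + p(166, -25)) = (-324 + 24486)/(-15550 + (166 - 25)²) = 24162/(-15550 + 141²) = 24162/(-15550 + 19881) = 24162/4331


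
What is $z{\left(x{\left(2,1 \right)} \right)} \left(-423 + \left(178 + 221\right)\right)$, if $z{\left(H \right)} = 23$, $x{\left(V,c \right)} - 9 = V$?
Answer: $-552$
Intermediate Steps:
$x{\left(V,c \right)} = 9 + V$
$z{\left(x{\left(2,1 \right)} \right)} \left(-423 + \left(178 + 221\right)\right) = 23 \left(-423 + \left(178 + 221\right)\right) = 23 \left(-423 + 399\right) = 23 \left(-24\right) = -552$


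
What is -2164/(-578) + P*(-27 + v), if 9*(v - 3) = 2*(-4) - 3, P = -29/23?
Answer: 2126461/59823 ≈ 35.546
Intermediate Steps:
P = -29/23 (P = -29*1/23 = -29/23 ≈ -1.2609)
v = 16/9 (v = 3 + (2*(-4) - 3)/9 = 3 + (-8 - 3)/9 = 3 + (1/9)*(-11) = 3 - 11/9 = 16/9 ≈ 1.7778)
-2164/(-578) + P*(-27 + v) = -2164/(-578) - 29*(-27 + 16/9)/23 = -2164*(-1/578) - 29/23*(-227/9) = 1082/289 + 6583/207 = 2126461/59823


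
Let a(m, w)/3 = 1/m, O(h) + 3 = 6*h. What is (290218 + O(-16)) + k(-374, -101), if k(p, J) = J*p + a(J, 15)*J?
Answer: 327896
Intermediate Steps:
O(h) = -3 + 6*h
a(m, w) = 3/m
k(p, J) = 3 + J*p (k(p, J) = J*p + (3/J)*J = J*p + 3 = 3 + J*p)
(290218 + O(-16)) + k(-374, -101) = (290218 + (-3 + 6*(-16))) + (3 - 101*(-374)) = (290218 + (-3 - 96)) + (3 + 37774) = (290218 - 99) + 37777 = 290119 + 37777 = 327896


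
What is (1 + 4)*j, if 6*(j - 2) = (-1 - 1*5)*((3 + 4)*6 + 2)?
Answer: -210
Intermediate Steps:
j = -42 (j = 2 + ((-1 - 1*5)*((3 + 4)*6 + 2))/6 = 2 + ((-1 - 5)*(7*6 + 2))/6 = 2 + (-6*(42 + 2))/6 = 2 + (-6*44)/6 = 2 + (⅙)*(-264) = 2 - 44 = -42)
(1 + 4)*j = (1 + 4)*(-42) = 5*(-42) = -210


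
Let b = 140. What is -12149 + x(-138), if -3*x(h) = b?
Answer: -36587/3 ≈ -12196.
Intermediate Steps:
x(h) = -140/3 (x(h) = -⅓*140 = -140/3)
-12149 + x(-138) = -12149 - 140/3 = -36587/3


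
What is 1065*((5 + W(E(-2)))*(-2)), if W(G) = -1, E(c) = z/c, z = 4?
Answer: -8520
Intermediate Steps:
E(c) = 4/c
1065*((5 + W(E(-2)))*(-2)) = 1065*((5 - 1)*(-2)) = 1065*(4*(-2)) = 1065*(-8) = -8520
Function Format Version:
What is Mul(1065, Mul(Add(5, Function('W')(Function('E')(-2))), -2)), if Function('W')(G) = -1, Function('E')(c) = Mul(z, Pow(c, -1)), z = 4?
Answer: -8520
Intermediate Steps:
Function('E')(c) = Mul(4, Pow(c, -1))
Mul(1065, Mul(Add(5, Function('W')(Function('E')(-2))), -2)) = Mul(1065, Mul(Add(5, -1), -2)) = Mul(1065, Mul(4, -2)) = Mul(1065, -8) = -8520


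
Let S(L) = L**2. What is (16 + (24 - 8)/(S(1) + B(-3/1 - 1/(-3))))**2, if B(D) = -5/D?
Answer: 246016/529 ≈ 465.06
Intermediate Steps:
(16 + (24 - 8)/(S(1) + B(-3/1 - 1/(-3))))**2 = (16 + (24 - 8)/(1**2 - 5/(-3/1 - 1/(-3))))**2 = (16 + 16/(1 - 5/(-3*1 - 1*(-1/3))))**2 = (16 + 16/(1 - 5/(-3 + 1/3)))**2 = (16 + 16/(1 - 5/(-8/3)))**2 = (16 + 16/(1 - 5*(-3/8)))**2 = (16 + 16/(1 + 15/8))**2 = (16 + 16/(23/8))**2 = (16 + 16*(8/23))**2 = (16 + 128/23)**2 = (496/23)**2 = 246016/529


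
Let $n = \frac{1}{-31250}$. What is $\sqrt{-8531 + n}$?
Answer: $\frac{i \sqrt{533187502}}{250} \approx 92.363 i$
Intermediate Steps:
$n = - \frac{1}{31250} \approx -3.2 \cdot 10^{-5}$
$\sqrt{-8531 + n} = \sqrt{-8531 - \frac{1}{31250}} = \sqrt{- \frac{266593751}{31250}} = \frac{i \sqrt{533187502}}{250}$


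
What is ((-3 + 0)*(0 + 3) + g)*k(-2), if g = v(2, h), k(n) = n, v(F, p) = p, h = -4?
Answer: 26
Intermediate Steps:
g = -4
((-3 + 0)*(0 + 3) + g)*k(-2) = ((-3 + 0)*(0 + 3) - 4)*(-2) = (-3*3 - 4)*(-2) = (-9 - 4)*(-2) = -13*(-2) = 26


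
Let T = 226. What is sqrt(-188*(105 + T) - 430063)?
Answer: 3*I*sqrt(54699) ≈ 701.63*I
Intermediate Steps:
sqrt(-188*(105 + T) - 430063) = sqrt(-188*(105 + 226) - 430063) = sqrt(-188*331 - 430063) = sqrt(-62228 - 430063) = sqrt(-492291) = 3*I*sqrt(54699)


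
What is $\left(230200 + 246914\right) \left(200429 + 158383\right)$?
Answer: $171194228568$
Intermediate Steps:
$\left(230200 + 246914\right) \left(200429 + 158383\right) = 477114 \cdot 358812 = 171194228568$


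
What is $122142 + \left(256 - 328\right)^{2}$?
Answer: $127326$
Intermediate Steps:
$122142 + \left(256 - 328\right)^{2} = 122142 + \left(-72\right)^{2} = 122142 + 5184 = 127326$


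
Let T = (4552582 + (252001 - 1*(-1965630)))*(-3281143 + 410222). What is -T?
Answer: 19436746676173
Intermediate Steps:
T = -19436746676173 (T = (4552582 + (252001 + 1965630))*(-2870921) = (4552582 + 2217631)*(-2870921) = 6770213*(-2870921) = -19436746676173)
-T = -1*(-19436746676173) = 19436746676173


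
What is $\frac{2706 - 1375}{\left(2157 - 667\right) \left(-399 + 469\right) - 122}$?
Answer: $\frac{1331}{104178} \approx 0.012776$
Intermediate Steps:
$\frac{2706 - 1375}{\left(2157 - 667\right) \left(-399 + 469\right) - 122} = \frac{1331}{1490 \cdot 70 - 122} = \frac{1331}{104300 - 122} = \frac{1331}{104178}$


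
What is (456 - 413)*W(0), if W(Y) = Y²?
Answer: 0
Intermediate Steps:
(456 - 413)*W(0) = (456 - 413)*0² = 43*0 = 0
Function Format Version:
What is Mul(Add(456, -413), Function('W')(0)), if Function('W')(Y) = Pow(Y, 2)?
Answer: 0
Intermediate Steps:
Mul(Add(456, -413), Function('W')(0)) = Mul(Add(456, -413), Pow(0, 2)) = Mul(43, 0) = 0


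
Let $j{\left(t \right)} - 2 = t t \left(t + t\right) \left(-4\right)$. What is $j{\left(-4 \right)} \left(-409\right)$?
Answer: $-210226$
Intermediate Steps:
$j{\left(t \right)} = 2 - 8 t^{3}$ ($j{\left(t \right)} = 2 + t t \left(t + t\right) \left(-4\right) = 2 + t^{2} \cdot 2 t \left(-4\right) = 2 + 2 t^{3} \left(-4\right) = 2 - 8 t^{3}$)
$j{\left(-4 \right)} \left(-409\right) = \left(2 - 8 \left(-4\right)^{3}\right) \left(-409\right) = \left(2 - -512\right) \left(-409\right) = \left(2 + 512\right) \left(-409\right) = 514 \left(-409\right) = -210226$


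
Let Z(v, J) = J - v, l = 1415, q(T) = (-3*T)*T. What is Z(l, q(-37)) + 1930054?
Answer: 1924532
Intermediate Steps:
q(T) = -3*T²
Z(l, q(-37)) + 1930054 = (-3*(-37)² - 1*1415) + 1930054 = (-3*1369 - 1415) + 1930054 = (-4107 - 1415) + 1930054 = -5522 + 1930054 = 1924532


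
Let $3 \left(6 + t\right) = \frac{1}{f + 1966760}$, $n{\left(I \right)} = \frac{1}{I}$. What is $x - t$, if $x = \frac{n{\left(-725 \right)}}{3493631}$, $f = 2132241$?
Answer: $\frac{186881177817155072}{31146863393722425} \approx 6.0$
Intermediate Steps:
$t = - \frac{73782017}{12297003}$ ($t = -6 + \frac{1}{3 \left(2132241 + 1966760\right)} = -6 + \frac{1}{3 \cdot 4099001} = -6 + \frac{1}{3} \cdot \frac{1}{4099001} = -6 + \frac{1}{12297003} = - \frac{73782017}{12297003} \approx -6.0$)
$x = - \frac{1}{2532882475}$ ($x = \frac{1}{\left(-725\right) 3493631} = \left(- \frac{1}{725}\right) \frac{1}{3493631} = - \frac{1}{2532882475} \approx -3.9481 \cdot 10^{-10}$)
$x - t = - \frac{1}{2532882475} - - \frac{73782017}{12297003} = - \frac{1}{2532882475} + \frac{73782017}{12297003} = \frac{186881177817155072}{31146863393722425}$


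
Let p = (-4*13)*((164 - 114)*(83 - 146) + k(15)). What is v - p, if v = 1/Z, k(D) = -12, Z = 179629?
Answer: -29535318695/179629 ≈ -1.6442e+5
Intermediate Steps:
p = 164424 (p = (-4*13)*((164 - 114)*(83 - 146) - 12) = -52*(50*(-63) - 12) = -52*(-3150 - 12) = -52*(-3162) = 164424)
v = 1/179629 ≈ 5.5670e-6
v - p = 1/179629 - 1*164424 = 1/179629 - 164424 = -29535318695/179629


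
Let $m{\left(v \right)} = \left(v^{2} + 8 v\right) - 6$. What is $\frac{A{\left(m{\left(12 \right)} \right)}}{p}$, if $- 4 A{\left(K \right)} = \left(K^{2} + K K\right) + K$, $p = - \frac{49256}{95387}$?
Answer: $\frac{5234170851}{98512} \approx 53132.0$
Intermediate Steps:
$p = - \frac{49256}{95387}$ ($p = \left(-49256\right) \frac{1}{95387} = - \frac{49256}{95387} \approx -0.51638$)
$m{\left(v \right)} = -6 + v^{2} + 8 v$
$A{\left(K \right)} = - \frac{K^{2}}{2} - \frac{K}{4}$ ($A{\left(K \right)} = - \frac{\left(K^{2} + K K\right) + K}{4} = - \frac{\left(K^{2} + K^{2}\right) + K}{4} = - \frac{2 K^{2} + K}{4} = - \frac{K + 2 K^{2}}{4} = - \frac{K^{2}}{2} - \frac{K}{4}$)
$\frac{A{\left(m{\left(12 \right)} \right)}}{p} = \frac{\left(- \frac{1}{4}\right) \left(-6 + 12^{2} + 8 \cdot 12\right) \left(1 + 2 \left(-6 + 12^{2} + 8 \cdot 12\right)\right)}{- \frac{49256}{95387}} = - \frac{\left(-6 + 144 + 96\right) \left(1 + 2 \left(-6 + 144 + 96\right)\right)}{4} \left(- \frac{95387}{49256}\right) = \left(- \frac{1}{4}\right) 234 \left(1 + 2 \cdot 234\right) \left(- \frac{95387}{49256}\right) = \left(- \frac{1}{4}\right) 234 \left(1 + 468\right) \left(- \frac{95387}{49256}\right) = \left(- \frac{1}{4}\right) 234 \cdot 469 \left(- \frac{95387}{49256}\right) = \left(- \frac{54873}{2}\right) \left(- \frac{95387}{49256}\right) = \frac{5234170851}{98512}$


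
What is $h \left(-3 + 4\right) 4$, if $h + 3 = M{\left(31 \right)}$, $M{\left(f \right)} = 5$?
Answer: $8$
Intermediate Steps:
$h = 2$ ($h = -3 + 5 = 2$)
$h \left(-3 + 4\right) 4 = 2 \left(-3 + 4\right) 4 = 2 \cdot 1 \cdot 4 = 2 \cdot 4 = 8$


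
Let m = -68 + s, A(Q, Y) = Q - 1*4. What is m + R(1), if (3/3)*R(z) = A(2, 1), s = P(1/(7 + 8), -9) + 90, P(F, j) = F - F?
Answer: 20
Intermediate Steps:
P(F, j) = 0
s = 90 (s = 0 + 90 = 90)
A(Q, Y) = -4 + Q (A(Q, Y) = Q - 4 = -4 + Q)
R(z) = -2 (R(z) = -4 + 2 = -2)
m = 22 (m = -68 + 90 = 22)
m + R(1) = 22 - 2 = 20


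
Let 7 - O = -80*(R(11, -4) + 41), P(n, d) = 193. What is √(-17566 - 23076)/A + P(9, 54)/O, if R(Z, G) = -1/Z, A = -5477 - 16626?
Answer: 2123/36077 - I*√40642/22103 ≈ 0.058846 - 0.0091209*I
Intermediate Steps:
A = -22103
O = 36077/11 (O = 7 - (-80)*(-1/11 + 41) = 7 - (-80)*450/11 = 7 - 1*(-36000/11) = 7 + 36000/11 = 36077/11 ≈ 3279.7)
√(-17566 - 23076)/A + P(9, 54)/O = √(-17566 - 23076)/(-22103) + 193/(36077/11) = √(-40642)*(-1/22103) + 193*(11/36077) = (I*√40642)*(-1/22103) + 2123/36077 = -I*√40642/22103 + 2123/36077 = 2123/36077 - I*√40642/22103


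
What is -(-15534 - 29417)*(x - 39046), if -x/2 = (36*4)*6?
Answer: -1832832074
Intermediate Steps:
x = -1728 (x = -2*36*4*6 = -288*6 = -2*864 = -1728)
-(-15534 - 29417)*(x - 39046) = -(-15534 - 29417)*(-1728 - 39046) = -(-44951)*(-40774) = -1*1832832074 = -1832832074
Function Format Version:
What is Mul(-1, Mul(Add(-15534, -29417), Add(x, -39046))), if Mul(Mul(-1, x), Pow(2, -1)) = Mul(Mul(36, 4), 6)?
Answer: -1832832074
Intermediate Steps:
x = -1728 (x = Mul(-2, Mul(Mul(36, 4), 6)) = Mul(-2, Mul(144, 6)) = Mul(-2, 864) = -1728)
Mul(-1, Mul(Add(-15534, -29417), Add(x, -39046))) = Mul(-1, Mul(Add(-15534, -29417), Add(-1728, -39046))) = Mul(-1, Mul(-44951, -40774)) = Mul(-1, 1832832074) = -1832832074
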